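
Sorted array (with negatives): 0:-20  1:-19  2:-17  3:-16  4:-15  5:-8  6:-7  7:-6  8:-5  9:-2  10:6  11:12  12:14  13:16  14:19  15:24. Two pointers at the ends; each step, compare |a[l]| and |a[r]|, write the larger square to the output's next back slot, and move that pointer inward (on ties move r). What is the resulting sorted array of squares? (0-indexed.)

l=0 r=15: |-20|<=|24| out[15]=576, r--
l=0 r=14: |-20|>|19| out[14]=400, l++
l=1 r=14: |-19|<=|19| out[13]=361, r--
l=1 r=13: |-19|>|16| out[12]=361, l++
l=2 r=13: |-17|>|16| out[11]=289, l++
l=3 r=13: |-16|<=|16| out[10]=256, r--
l=3 r=12: |-16|>|14| out[9]=256, l++
l=4 r=12: |-15|>|14| out[8]=225, l++
l=5 r=12: |-8|<=|14| out[7]=196, r--
l=5 r=11: |-8|<=|12| out[6]=144, r--
l=5 r=10: |-8|>|6| out[5]=64, l++
l=6 r=10: |-7|>|6| out[4]=49, l++
l=7 r=10: |-6|<=|6| out[3]=36, r--
l=7 r=9: |-6|>|-2| out[2]=36, l++
l=8 r=9: |-5|>|-2| out[1]=25, l++
l=9 r=9: |-2|<=|-2| out[0]=4, r--

[4, 25, 36, 36, 49, 64, 144, 196, 225, 256, 256, 289, 361, 361, 400, 576]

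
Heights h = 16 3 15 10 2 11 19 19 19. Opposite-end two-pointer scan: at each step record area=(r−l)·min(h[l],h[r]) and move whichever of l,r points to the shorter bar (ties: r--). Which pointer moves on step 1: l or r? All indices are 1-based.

l

l=1 r=9: min(16,19)*8=128 best=128 *, l++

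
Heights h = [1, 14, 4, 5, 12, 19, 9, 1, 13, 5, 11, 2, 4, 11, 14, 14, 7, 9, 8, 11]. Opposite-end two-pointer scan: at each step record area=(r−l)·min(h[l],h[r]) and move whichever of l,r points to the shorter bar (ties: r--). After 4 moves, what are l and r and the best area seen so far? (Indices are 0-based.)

l=1, r=16, best area=198

l=0 r=19: min(1,11)*19=19 best=19 *, l++
l=1 r=19: min(14,11)*18=198 best=198 *, r--
l=1 r=18: min(14,8)*17=136 best=198, r--
l=1 r=17: min(14,9)*16=144 best=198, r--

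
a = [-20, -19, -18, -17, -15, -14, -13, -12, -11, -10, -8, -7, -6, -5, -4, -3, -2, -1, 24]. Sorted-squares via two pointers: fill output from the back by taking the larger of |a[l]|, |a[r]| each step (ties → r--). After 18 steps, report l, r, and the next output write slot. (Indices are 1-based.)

l=1 r=19: |-20|<=|24| out[19]=576, r--
l=1 r=18: |-20|>|-1| out[18]=400, l++
l=2 r=18: |-19|>|-1| out[17]=361, l++
l=3 r=18: |-18|>|-1| out[16]=324, l++
l=4 r=18: |-17|>|-1| out[15]=289, l++
l=5 r=18: |-15|>|-1| out[14]=225, l++
l=6 r=18: |-14|>|-1| out[13]=196, l++
l=7 r=18: |-13|>|-1| out[12]=169, l++
l=8 r=18: |-12|>|-1| out[11]=144, l++
l=9 r=18: |-11|>|-1| out[10]=121, l++
l=10 r=18: |-10|>|-1| out[9]=100, l++
l=11 r=18: |-8|>|-1| out[8]=64, l++
l=12 r=18: |-7|>|-1| out[7]=49, l++
l=13 r=18: |-6|>|-1| out[6]=36, l++
l=14 r=18: |-5|>|-1| out[5]=25, l++
l=15 r=18: |-4|>|-1| out[4]=16, l++
l=16 r=18: |-3|>|-1| out[3]=9, l++
l=17 r=18: |-2|>|-1| out[2]=4, l++

l=18, r=18, next write slot=1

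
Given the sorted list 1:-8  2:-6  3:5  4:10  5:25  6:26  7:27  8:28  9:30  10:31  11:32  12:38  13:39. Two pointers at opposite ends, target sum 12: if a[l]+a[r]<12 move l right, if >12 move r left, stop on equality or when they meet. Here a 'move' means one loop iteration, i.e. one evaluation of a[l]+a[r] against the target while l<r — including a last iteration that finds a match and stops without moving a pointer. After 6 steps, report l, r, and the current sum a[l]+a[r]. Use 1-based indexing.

l=1, r=7, sum=19

[1,13] -8+39=31 >12 → r--
[1,12] -8+38=30 >12 → r--
[1,11] -8+32=24 >12 → r--
[1,10] -8+31=23 >12 → r--
[1,9] -8+30=22 >12 → r--
[1,8] -8+28=20 >12 → r--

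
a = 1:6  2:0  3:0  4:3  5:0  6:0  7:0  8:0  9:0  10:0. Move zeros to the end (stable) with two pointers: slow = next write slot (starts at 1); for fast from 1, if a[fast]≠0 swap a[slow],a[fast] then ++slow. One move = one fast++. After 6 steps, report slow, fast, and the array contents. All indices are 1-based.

slow=3, fast=7, a=[6, 3, 0, 0, 0, 0, 0, 0, 0, 0]

(s=1,f=1) a[fast]=6≠0 swap→a[1]=6 → slow++,fast++
(s=2,f=2) a[fast]=0 → fast++
(s=2,f=3) a[fast]=0 → fast++
(s=2,f=4) a[fast]=3≠0 swap→a[2]=3 → slow++,fast++
(s=3,f=5) a[fast]=0 → fast++
(s=3,f=6) a[fast]=0 → fast++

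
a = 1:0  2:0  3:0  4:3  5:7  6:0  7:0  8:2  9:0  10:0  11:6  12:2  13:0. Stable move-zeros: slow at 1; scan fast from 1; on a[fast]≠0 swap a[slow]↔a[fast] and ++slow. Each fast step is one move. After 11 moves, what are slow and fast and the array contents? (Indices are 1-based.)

slow=5, fast=12, a=[3, 7, 2, 6, 0, 0, 0, 0, 0, 0, 0, 2, 0]

slow=1 fast=1: a[fast]=0, fast++
slow=1 fast=2: a[fast]=0, fast++
slow=1 fast=3: a[fast]=0, fast++
slow=1 fast=4: a[fast]=3≠0 swap→a[1]=3, slow++,fast++
slow=2 fast=5: a[fast]=7≠0 swap→a[2]=7, slow++,fast++
slow=3 fast=6: a[fast]=0, fast++
slow=3 fast=7: a[fast]=0, fast++
slow=3 fast=8: a[fast]=2≠0 swap→a[3]=2, slow++,fast++
slow=4 fast=9: a[fast]=0, fast++
slow=4 fast=10: a[fast]=0, fast++
slow=4 fast=11: a[fast]=6≠0 swap→a[4]=6, slow++,fast++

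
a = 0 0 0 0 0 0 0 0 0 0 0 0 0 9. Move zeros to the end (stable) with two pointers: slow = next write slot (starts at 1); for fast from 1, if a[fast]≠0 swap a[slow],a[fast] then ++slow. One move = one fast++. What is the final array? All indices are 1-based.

(s=1,f=1) a[fast]=0 → fast++
(s=1,f=2) a[fast]=0 → fast++
(s=1,f=3) a[fast]=0 → fast++
(s=1,f=4) a[fast]=0 → fast++
(s=1,f=5) a[fast]=0 → fast++
(s=1,f=6) a[fast]=0 → fast++
(s=1,f=7) a[fast]=0 → fast++
(s=1,f=8) a[fast]=0 → fast++
(s=1,f=9) a[fast]=0 → fast++
(s=1,f=10) a[fast]=0 → fast++
(s=1,f=11) a[fast]=0 → fast++
(s=1,f=12) a[fast]=0 → fast++
(s=1,f=13) a[fast]=0 → fast++
(s=1,f=14) a[fast]=9≠0 swap→a[1]=9 → slow++,fast++

[9, 0, 0, 0, 0, 0, 0, 0, 0, 0, 0, 0, 0, 0]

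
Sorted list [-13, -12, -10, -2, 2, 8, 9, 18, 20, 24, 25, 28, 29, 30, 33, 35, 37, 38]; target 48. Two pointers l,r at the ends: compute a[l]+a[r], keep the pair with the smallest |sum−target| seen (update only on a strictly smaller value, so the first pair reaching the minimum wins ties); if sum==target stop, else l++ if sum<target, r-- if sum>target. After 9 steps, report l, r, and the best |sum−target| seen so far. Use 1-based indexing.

l=8, r=16, best |Δ|=1

l=1 r=18: -13+38=25 d=23 *, l++
l=2 r=18: -12+38=26 d=22 *, l++
l=3 r=18: -10+38=28 d=20 *, l++
l=4 r=18: -2+38=36 d=12 *, l++
l=5 r=18: 2+38=40 d=8 *, l++
l=6 r=18: 8+38=46 d=2 *, l++
l=7 r=18: 9+38=47 d=1 *, l++
l=8 r=18: 18+38=56 d=8, r--
l=8 r=17: 18+37=55 d=7, r--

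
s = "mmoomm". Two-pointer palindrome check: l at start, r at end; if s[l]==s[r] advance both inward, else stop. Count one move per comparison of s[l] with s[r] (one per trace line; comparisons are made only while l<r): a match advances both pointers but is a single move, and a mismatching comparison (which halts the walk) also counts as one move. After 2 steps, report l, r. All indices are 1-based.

l=3, r=4

l=1 r=6: 'm'=='m', l++,r--
l=2 r=5: 'm'=='m', l++,r--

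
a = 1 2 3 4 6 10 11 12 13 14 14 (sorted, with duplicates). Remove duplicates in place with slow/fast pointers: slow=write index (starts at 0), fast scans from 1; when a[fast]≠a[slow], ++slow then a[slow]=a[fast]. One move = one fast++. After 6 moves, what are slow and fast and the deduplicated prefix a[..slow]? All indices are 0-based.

slow=6, fast=7, prefix=[1, 2, 3, 4, 6, 10, 11]

(s=0,f=1) a[fast]=2≠a[slow]=1 write a[1]=2 → slow++,fast++
(s=1,f=2) a[fast]=3≠a[slow]=2 write a[2]=3 → slow++,fast++
(s=2,f=3) a[fast]=4≠a[slow]=3 write a[3]=4 → slow++,fast++
(s=3,f=4) a[fast]=6≠a[slow]=4 write a[4]=6 → slow++,fast++
(s=4,f=5) a[fast]=10≠a[slow]=6 write a[5]=10 → slow++,fast++
(s=5,f=6) a[fast]=11≠a[slow]=10 write a[6]=11 → slow++,fast++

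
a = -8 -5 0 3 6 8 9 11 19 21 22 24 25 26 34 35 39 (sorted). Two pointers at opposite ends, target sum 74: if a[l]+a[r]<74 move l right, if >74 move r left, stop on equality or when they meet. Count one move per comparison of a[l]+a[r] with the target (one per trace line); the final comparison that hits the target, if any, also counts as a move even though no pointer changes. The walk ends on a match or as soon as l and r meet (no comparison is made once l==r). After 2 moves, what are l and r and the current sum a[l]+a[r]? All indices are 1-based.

l=3, r=17, sum=39

[1,17] -8+39=31 <74 → l++
[2,17] -5+39=34 <74 → l++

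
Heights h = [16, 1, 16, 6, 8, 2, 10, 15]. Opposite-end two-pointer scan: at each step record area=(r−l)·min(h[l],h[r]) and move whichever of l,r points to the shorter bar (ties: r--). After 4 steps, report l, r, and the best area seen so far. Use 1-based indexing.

[1,8] min(16,15)*7=105 best=105 * → r--
[1,7] min(16,10)*6=60 best=105 → r--
[1,6] min(16,2)*5=10 best=105 → r--
[1,5] min(16,8)*4=32 best=105 → r--

l=1, r=4, best area=105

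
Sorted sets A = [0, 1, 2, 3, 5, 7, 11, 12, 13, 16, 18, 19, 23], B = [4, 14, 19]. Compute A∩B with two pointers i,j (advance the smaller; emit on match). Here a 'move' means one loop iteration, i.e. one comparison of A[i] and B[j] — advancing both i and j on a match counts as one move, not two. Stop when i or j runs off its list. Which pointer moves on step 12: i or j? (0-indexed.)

i

i=0 j=0: 0<4, i++
i=1 j=0: 1<4, i++
i=2 j=0: 2<4, i++
i=3 j=0: 3<4, i++
i=4 j=0: 5>4, j++
i=4 j=1: 5<14, i++
i=5 j=1: 7<14, i++
i=6 j=1: 11<14, i++
i=7 j=1: 12<14, i++
i=8 j=1: 13<14, i++
i=9 j=1: 16>14, j++
i=9 j=2: 16<19, i++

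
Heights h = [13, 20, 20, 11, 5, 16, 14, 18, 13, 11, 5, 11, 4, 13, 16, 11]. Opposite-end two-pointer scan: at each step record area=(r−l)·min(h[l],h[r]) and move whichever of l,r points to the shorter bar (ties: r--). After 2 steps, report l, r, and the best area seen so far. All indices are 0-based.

l=1, r=14, best area=182

l=0 r=15: min(13,11)*15=165 best=165 *, r--
l=0 r=14: min(13,16)*14=182 best=182 *, l++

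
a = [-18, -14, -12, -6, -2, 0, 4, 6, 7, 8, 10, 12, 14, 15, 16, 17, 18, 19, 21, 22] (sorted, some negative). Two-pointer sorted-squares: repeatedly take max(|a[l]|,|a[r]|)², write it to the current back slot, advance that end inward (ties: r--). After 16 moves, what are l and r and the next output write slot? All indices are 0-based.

[0,19] |-18|<=|22| out[19]=484 → r--
[0,18] |-18|<=|21| out[18]=441 → r--
[0,17] |-18|<=|19| out[17]=361 → r--
[0,16] |-18|<=|18| out[16]=324 → r--
[0,15] |-18|>|17| out[15]=324 → l++
[1,15] |-14|<=|17| out[14]=289 → r--
[1,14] |-14|<=|16| out[13]=256 → r--
[1,13] |-14|<=|15| out[12]=225 → r--
[1,12] |-14|<=|14| out[11]=196 → r--
[1,11] |-14|>|12| out[10]=196 → l++
[2,11] |-12|<=|12| out[9]=144 → r--
[2,10] |-12|>|10| out[8]=144 → l++
[3,10] |-6|<=|10| out[7]=100 → r--
[3,9] |-6|<=|8| out[6]=64 → r--
[3,8] |-6|<=|7| out[5]=49 → r--
[3,7] |-6|<=|6| out[4]=36 → r--

l=3, r=6, next write slot=3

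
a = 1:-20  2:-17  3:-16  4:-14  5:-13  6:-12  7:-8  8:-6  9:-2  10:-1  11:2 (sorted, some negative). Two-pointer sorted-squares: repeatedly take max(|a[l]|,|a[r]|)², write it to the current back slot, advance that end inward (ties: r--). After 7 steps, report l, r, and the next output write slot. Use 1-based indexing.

[1,11] |-20|>|2| out[11]=400 → l++
[2,11] |-17|>|2| out[10]=289 → l++
[3,11] |-16|>|2| out[9]=256 → l++
[4,11] |-14|>|2| out[8]=196 → l++
[5,11] |-13|>|2| out[7]=169 → l++
[6,11] |-12|>|2| out[6]=144 → l++
[7,11] |-8|>|2| out[5]=64 → l++

l=8, r=11, next write slot=4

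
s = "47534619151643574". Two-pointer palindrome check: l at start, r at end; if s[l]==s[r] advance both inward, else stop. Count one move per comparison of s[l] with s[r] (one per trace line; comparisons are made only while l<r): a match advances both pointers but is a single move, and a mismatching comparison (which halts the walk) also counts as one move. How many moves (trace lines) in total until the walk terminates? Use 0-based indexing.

[0,16] '4'=='4' → l++,r--
[1,15] '7'=='7' → l++,r--
[2,14] '5'=='5' → l++,r--
[3,13] '3'=='3' → l++,r--
[4,12] '4'=='4' → l++,r--
[5,11] '6'=='6' → l++,r--
[6,10] '1'=='1' → l++,r--
[7,9] '9'!='5' → stop

8 moves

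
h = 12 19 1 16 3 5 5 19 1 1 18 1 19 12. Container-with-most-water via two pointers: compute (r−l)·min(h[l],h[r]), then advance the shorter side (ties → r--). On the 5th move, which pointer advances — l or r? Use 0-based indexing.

r

l=0 r=13: min(12,12)*13=156 best=156 *, r--
l=0 r=12: min(12,19)*12=144 best=156, l++
l=1 r=12: min(19,19)*11=209 best=209 *, r--
l=1 r=11: min(19,1)*10=10 best=209, r--
l=1 r=10: min(19,18)*9=162 best=209, r--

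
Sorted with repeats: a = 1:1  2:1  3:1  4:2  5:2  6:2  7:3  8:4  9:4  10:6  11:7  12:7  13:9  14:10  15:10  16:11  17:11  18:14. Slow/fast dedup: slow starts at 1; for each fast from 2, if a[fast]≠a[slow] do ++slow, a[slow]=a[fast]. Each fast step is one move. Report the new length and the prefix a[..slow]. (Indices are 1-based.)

length 10; prefix = [1, 2, 3, 4, 6, 7, 9, 10, 11, 14]

slow=1 fast=2: a[fast]=1=a[slow] dup, fast++
slow=1 fast=3: a[fast]=1=a[slow] dup, fast++
slow=1 fast=4: a[fast]=2≠a[slow]=1 write a[2]=2, slow++,fast++
slow=2 fast=5: a[fast]=2=a[slow] dup, fast++
slow=2 fast=6: a[fast]=2=a[slow] dup, fast++
slow=2 fast=7: a[fast]=3≠a[slow]=2 write a[3]=3, slow++,fast++
slow=3 fast=8: a[fast]=4≠a[slow]=3 write a[4]=4, slow++,fast++
slow=4 fast=9: a[fast]=4=a[slow] dup, fast++
slow=4 fast=10: a[fast]=6≠a[slow]=4 write a[5]=6, slow++,fast++
slow=5 fast=11: a[fast]=7≠a[slow]=6 write a[6]=7, slow++,fast++
slow=6 fast=12: a[fast]=7=a[slow] dup, fast++
slow=6 fast=13: a[fast]=9≠a[slow]=7 write a[7]=9, slow++,fast++
slow=7 fast=14: a[fast]=10≠a[slow]=9 write a[8]=10, slow++,fast++
slow=8 fast=15: a[fast]=10=a[slow] dup, fast++
slow=8 fast=16: a[fast]=11≠a[slow]=10 write a[9]=11, slow++,fast++
slow=9 fast=17: a[fast]=11=a[slow] dup, fast++
slow=9 fast=18: a[fast]=14≠a[slow]=11 write a[10]=14, slow++,fast++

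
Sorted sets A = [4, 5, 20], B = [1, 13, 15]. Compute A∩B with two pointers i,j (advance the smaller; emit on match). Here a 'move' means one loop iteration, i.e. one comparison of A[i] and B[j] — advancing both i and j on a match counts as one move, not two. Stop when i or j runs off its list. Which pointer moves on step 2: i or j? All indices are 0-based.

[i=0,j=0] 4>1 → j++
[i=0,j=1] 4<13 → i++

i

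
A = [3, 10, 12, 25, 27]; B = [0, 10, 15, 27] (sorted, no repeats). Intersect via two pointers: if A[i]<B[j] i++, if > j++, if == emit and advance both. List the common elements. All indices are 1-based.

i=1 j=1: 3>0, j++
i=1 j=2: 3<10, i++
i=2 j=2: 10==10 emit, i++,j++
i=3 j=3: 12<15, i++
i=4 j=3: 25>15, j++
i=4 j=4: 25<27, i++
i=5 j=4: 27==27 emit, i++,j++

intersection = [10, 27]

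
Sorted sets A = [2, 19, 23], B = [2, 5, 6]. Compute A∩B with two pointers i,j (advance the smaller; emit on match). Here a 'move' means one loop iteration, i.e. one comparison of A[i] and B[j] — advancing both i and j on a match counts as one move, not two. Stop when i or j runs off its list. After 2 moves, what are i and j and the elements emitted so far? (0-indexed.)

i=1, j=2, emitted=[2]

i=0 j=0: 2==2 emit, i++,j++
i=1 j=1: 19>5, j++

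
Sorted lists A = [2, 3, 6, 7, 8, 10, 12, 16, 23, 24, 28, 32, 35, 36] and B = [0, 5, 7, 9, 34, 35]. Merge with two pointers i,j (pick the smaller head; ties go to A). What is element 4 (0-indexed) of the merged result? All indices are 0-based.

merged[4] = 6

i=0 j=0: A[i]=2>B[j]=0 take 0, j++
i=0 j=1: A[i]=2<=B[j]=5 take 2, i++
i=1 j=1: A[i]=3<=B[j]=5 take 3, i++
i=2 j=1: A[i]=6>B[j]=5 take 5, j++
i=2 j=2: A[i]=6<=B[j]=7 take 6, i++
i=3 j=2: A[i]=7<=B[j]=7 take 7, i++
i=4 j=2: A[i]=8>B[j]=7 take 7, j++
i=4 j=3: A[i]=8<=B[j]=9 take 8, i++
i=5 j=3: A[i]=10>B[j]=9 take 9, j++
i=5 j=4: A[i]=10<=B[j]=34 take 10, i++
i=6 j=4: A[i]=12<=B[j]=34 take 12, i++
i=7 j=4: A[i]=16<=B[j]=34 take 16, i++
i=8 j=4: A[i]=23<=B[j]=34 take 23, i++
i=9 j=4: A[i]=24<=B[j]=34 take 24, i++
i=10 j=4: A[i]=28<=B[j]=34 take 28, i++
i=11 j=4: A[i]=32<=B[j]=34 take 32, i++
i=12 j=4: A[i]=35>B[j]=34 take 34, j++
i=12 j=5: A[i]=35<=B[j]=35 take 35, i++
i=13 j=5: A[i]=36>B[j]=35 take 35, j++
i=13 j=6: B done, take A[i]=36, i++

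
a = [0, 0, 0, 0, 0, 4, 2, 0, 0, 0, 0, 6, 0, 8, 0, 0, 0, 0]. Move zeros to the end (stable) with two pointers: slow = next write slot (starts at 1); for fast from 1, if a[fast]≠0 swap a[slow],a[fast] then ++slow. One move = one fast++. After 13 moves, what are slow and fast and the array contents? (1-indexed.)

(s=1,f=1) a[fast]=0 → fast++
(s=1,f=2) a[fast]=0 → fast++
(s=1,f=3) a[fast]=0 → fast++
(s=1,f=4) a[fast]=0 → fast++
(s=1,f=5) a[fast]=0 → fast++
(s=1,f=6) a[fast]=4≠0 swap→a[1]=4 → slow++,fast++
(s=2,f=7) a[fast]=2≠0 swap→a[2]=2 → slow++,fast++
(s=3,f=8) a[fast]=0 → fast++
(s=3,f=9) a[fast]=0 → fast++
(s=3,f=10) a[fast]=0 → fast++
(s=3,f=11) a[fast]=0 → fast++
(s=3,f=12) a[fast]=6≠0 swap→a[3]=6 → slow++,fast++
(s=4,f=13) a[fast]=0 → fast++

slow=4, fast=14, a=[4, 2, 6, 0, 0, 0, 0, 0, 0, 0, 0, 0, 0, 8, 0, 0, 0, 0]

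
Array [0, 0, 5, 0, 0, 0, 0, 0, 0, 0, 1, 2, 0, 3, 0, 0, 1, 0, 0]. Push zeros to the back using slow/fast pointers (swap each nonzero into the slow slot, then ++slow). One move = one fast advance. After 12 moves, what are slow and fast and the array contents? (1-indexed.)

slow=4, fast=13, a=[5, 1, 2, 0, 0, 0, 0, 0, 0, 0, 0, 0, 0, 3, 0, 0, 1, 0, 0]

slow=1 fast=1: a[fast]=0, fast++
slow=1 fast=2: a[fast]=0, fast++
slow=1 fast=3: a[fast]=5≠0 swap→a[1]=5, slow++,fast++
slow=2 fast=4: a[fast]=0, fast++
slow=2 fast=5: a[fast]=0, fast++
slow=2 fast=6: a[fast]=0, fast++
slow=2 fast=7: a[fast]=0, fast++
slow=2 fast=8: a[fast]=0, fast++
slow=2 fast=9: a[fast]=0, fast++
slow=2 fast=10: a[fast]=0, fast++
slow=2 fast=11: a[fast]=1≠0 swap→a[2]=1, slow++,fast++
slow=3 fast=12: a[fast]=2≠0 swap→a[3]=2, slow++,fast++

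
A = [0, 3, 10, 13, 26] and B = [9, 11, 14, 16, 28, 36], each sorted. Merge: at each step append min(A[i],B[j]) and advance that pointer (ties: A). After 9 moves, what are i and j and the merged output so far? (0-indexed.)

[i=0,j=0] A[i]=0<=B[j]=9 take 0 → i++
[i=1,j=0] A[i]=3<=B[j]=9 take 3 → i++
[i=2,j=0] A[i]=10>B[j]=9 take 9 → j++
[i=2,j=1] A[i]=10<=B[j]=11 take 10 → i++
[i=3,j=1] A[i]=13>B[j]=11 take 11 → j++
[i=3,j=2] A[i]=13<=B[j]=14 take 13 → i++
[i=4,j=2] A[i]=26>B[j]=14 take 14 → j++
[i=4,j=3] A[i]=26>B[j]=16 take 16 → j++
[i=4,j=4] A[i]=26<=B[j]=28 take 26 → i++

i=5, j=4, merged so far=[0, 3, 9, 10, 11, 13, 14, 16, 26]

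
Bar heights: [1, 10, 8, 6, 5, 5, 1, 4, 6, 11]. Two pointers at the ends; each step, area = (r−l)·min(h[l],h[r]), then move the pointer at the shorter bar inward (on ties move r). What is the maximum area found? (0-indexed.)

max area = 80

[0,9] min(1,11)*9=9 best=9 * → l++
[1,9] min(10,11)*8=80 best=80 * → l++
[2,9] min(8,11)*7=56 best=80 → l++
[3,9] min(6,11)*6=36 best=80 → l++
[4,9] min(5,11)*5=25 best=80 → l++
[5,9] min(5,11)*4=20 best=80 → l++
[6,9] min(1,11)*3=3 best=80 → l++
[7,9] min(4,11)*2=8 best=80 → l++
[8,9] min(6,11)*1=6 best=80 → l++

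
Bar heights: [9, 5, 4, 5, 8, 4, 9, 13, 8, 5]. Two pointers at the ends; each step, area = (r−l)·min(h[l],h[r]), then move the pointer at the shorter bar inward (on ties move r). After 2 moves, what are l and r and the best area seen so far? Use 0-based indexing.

[0,9] min(9,5)*9=45 best=45 * → r--
[0,8] min(9,8)*8=64 best=64 * → r--

l=0, r=7, best area=64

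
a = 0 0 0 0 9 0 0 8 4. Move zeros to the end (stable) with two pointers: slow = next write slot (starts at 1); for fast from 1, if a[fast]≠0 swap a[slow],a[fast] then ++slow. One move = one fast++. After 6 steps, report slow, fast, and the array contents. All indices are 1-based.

(s=1,f=1) a[fast]=0 → fast++
(s=1,f=2) a[fast]=0 → fast++
(s=1,f=3) a[fast]=0 → fast++
(s=1,f=4) a[fast]=0 → fast++
(s=1,f=5) a[fast]=9≠0 swap→a[1]=9 → slow++,fast++
(s=2,f=6) a[fast]=0 → fast++

slow=2, fast=7, a=[9, 0, 0, 0, 0, 0, 0, 8, 4]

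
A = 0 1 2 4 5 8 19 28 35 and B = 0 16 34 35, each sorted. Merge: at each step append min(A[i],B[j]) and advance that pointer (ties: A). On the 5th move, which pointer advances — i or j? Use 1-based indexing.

i

[i=1,j=1] A[i]=0<=B[j]=0 take 0 → i++
[i=2,j=1] A[i]=1>B[j]=0 take 0 → j++
[i=2,j=2] A[i]=1<=B[j]=16 take 1 → i++
[i=3,j=2] A[i]=2<=B[j]=16 take 2 → i++
[i=4,j=2] A[i]=4<=B[j]=16 take 4 → i++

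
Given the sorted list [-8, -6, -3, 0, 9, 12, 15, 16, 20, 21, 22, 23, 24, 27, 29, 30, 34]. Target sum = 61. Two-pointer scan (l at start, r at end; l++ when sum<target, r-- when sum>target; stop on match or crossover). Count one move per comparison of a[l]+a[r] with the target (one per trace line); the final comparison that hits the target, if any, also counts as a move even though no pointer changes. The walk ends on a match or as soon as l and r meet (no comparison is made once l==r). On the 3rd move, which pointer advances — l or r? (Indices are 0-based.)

l

l=0 r=16: -8+34=26 <61, l++
l=1 r=16: -6+34=28 <61, l++
l=2 r=16: -3+34=31 <61, l++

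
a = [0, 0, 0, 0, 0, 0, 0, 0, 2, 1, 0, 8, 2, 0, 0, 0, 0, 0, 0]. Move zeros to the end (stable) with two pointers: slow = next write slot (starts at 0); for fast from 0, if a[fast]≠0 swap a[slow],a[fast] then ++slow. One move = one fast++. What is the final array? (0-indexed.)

(s=0,f=0) a[fast]=0 → fast++
(s=0,f=1) a[fast]=0 → fast++
(s=0,f=2) a[fast]=0 → fast++
(s=0,f=3) a[fast]=0 → fast++
(s=0,f=4) a[fast]=0 → fast++
(s=0,f=5) a[fast]=0 → fast++
(s=0,f=6) a[fast]=0 → fast++
(s=0,f=7) a[fast]=0 → fast++
(s=0,f=8) a[fast]=2≠0 swap→a[0]=2 → slow++,fast++
(s=1,f=9) a[fast]=1≠0 swap→a[1]=1 → slow++,fast++
(s=2,f=10) a[fast]=0 → fast++
(s=2,f=11) a[fast]=8≠0 swap→a[2]=8 → slow++,fast++
(s=3,f=12) a[fast]=2≠0 swap→a[3]=2 → slow++,fast++
(s=4,f=13) a[fast]=0 → fast++
(s=4,f=14) a[fast]=0 → fast++
(s=4,f=15) a[fast]=0 → fast++
(s=4,f=16) a[fast]=0 → fast++
(s=4,f=17) a[fast]=0 → fast++
(s=4,f=18) a[fast]=0 → fast++

[2, 1, 8, 2, 0, 0, 0, 0, 0, 0, 0, 0, 0, 0, 0, 0, 0, 0, 0]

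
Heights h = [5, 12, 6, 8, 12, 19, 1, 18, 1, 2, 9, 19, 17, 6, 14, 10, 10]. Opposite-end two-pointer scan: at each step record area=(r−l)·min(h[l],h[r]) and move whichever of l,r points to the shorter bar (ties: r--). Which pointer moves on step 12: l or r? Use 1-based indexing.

l=1 r=17: min(5,10)*16=80 best=80 *, l++
l=2 r=17: min(12,10)*15=150 best=150 *, r--
l=2 r=16: min(12,10)*14=140 best=150, r--
l=2 r=15: min(12,14)*13=156 best=156 *, l++
l=3 r=15: min(6,14)*12=72 best=156, l++
l=4 r=15: min(8,14)*11=88 best=156, l++
l=5 r=15: min(12,14)*10=120 best=156, l++
l=6 r=15: min(19,14)*9=126 best=156, r--
l=6 r=14: min(19,6)*8=48 best=156, r--
l=6 r=13: min(19,17)*7=119 best=156, r--
l=6 r=12: min(19,19)*6=114 best=156, r--
l=6 r=11: min(19,9)*5=45 best=156, r--

r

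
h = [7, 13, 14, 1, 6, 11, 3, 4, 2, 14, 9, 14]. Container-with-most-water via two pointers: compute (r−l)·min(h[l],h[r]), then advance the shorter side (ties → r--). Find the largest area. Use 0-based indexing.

l=0 r=11: min(7,14)*11=77 best=77 *, l++
l=1 r=11: min(13,14)*10=130 best=130 *, l++
l=2 r=11: min(14,14)*9=126 best=130, r--
l=2 r=10: min(14,9)*8=72 best=130, r--
l=2 r=9: min(14,14)*7=98 best=130, r--
l=2 r=8: min(14,2)*6=12 best=130, r--
l=2 r=7: min(14,4)*5=20 best=130, r--
l=2 r=6: min(14,3)*4=12 best=130, r--
l=2 r=5: min(14,11)*3=33 best=130, r--
l=2 r=4: min(14,6)*2=12 best=130, r--
l=2 r=3: min(14,1)*1=1 best=130, r--

max area = 130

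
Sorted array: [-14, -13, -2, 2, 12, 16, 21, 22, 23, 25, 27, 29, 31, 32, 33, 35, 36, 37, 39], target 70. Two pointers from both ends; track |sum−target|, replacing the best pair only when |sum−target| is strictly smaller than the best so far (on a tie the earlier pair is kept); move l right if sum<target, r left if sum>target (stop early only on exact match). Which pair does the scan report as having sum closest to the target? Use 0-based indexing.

l=0 r=18: -14+39=25 d=45 *, l++
l=1 r=18: -13+39=26 d=44 *, l++
l=2 r=18: -2+39=37 d=33 *, l++
l=3 r=18: 2+39=41 d=29 *, l++
l=4 r=18: 12+39=51 d=19 *, l++
l=5 r=18: 16+39=55 d=15 *, l++
l=6 r=18: 21+39=60 d=10 *, l++
l=7 r=18: 22+39=61 d=9 *, l++
l=8 r=18: 23+39=62 d=8 *, l++
l=9 r=18: 25+39=64 d=6 *, l++
l=10 r=18: 27+39=66 d=4 *, l++
l=11 r=18: 29+39=68 d=2 *, l++
l=12 r=18: 31+39=70 d=0 *, stop

pair (31, 39) with sum 70 (|Δ|=0)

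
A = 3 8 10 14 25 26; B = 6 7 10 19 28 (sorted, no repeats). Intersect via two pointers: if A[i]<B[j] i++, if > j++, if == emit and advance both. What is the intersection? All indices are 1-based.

[i=1,j=1] 3<6 → i++
[i=2,j=1] 8>6 → j++
[i=2,j=2] 8>7 → j++
[i=2,j=3] 8<10 → i++
[i=3,j=3] 10==10 emit → i++,j++
[i=4,j=4] 14<19 → i++
[i=5,j=4] 25>19 → j++
[i=5,j=5] 25<28 → i++
[i=6,j=5] 26<28 → i++

intersection = [10]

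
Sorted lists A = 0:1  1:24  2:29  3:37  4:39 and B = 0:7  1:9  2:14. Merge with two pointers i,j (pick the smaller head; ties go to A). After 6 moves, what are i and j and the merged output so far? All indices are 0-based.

i=3, j=3, merged so far=[1, 7, 9, 14, 24, 29]

i=0 j=0: A[i]=1<=B[j]=7 take 1, i++
i=1 j=0: A[i]=24>B[j]=7 take 7, j++
i=1 j=1: A[i]=24>B[j]=9 take 9, j++
i=1 j=2: A[i]=24>B[j]=14 take 14, j++
i=1 j=3: B done, take A[i]=24, i++
i=2 j=3: B done, take A[i]=29, i++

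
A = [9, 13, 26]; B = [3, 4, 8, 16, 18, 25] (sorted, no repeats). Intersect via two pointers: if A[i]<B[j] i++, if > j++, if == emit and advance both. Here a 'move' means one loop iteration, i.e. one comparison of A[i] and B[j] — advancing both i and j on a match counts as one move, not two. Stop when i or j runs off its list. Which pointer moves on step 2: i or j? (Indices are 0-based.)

j

i=0 j=0: 9>3, j++
i=0 j=1: 9>4, j++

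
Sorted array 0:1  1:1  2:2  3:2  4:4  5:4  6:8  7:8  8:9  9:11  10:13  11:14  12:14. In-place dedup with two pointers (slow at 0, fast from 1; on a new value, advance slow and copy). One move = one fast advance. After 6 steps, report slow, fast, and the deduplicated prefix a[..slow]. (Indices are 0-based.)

slow=0 fast=1: a[fast]=1=a[slow] dup, fast++
slow=0 fast=2: a[fast]=2≠a[slow]=1 write a[1]=2, slow++,fast++
slow=1 fast=3: a[fast]=2=a[slow] dup, fast++
slow=1 fast=4: a[fast]=4≠a[slow]=2 write a[2]=4, slow++,fast++
slow=2 fast=5: a[fast]=4=a[slow] dup, fast++
slow=2 fast=6: a[fast]=8≠a[slow]=4 write a[3]=8, slow++,fast++

slow=3, fast=7, prefix=[1, 2, 4, 8]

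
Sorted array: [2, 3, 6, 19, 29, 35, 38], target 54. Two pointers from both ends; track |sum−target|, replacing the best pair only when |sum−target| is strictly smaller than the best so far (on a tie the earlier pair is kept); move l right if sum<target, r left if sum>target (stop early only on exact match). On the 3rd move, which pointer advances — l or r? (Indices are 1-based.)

l=1 r=7: 2+38=40 d=14 *, l++
l=2 r=7: 3+38=41 d=13 *, l++
l=3 r=7: 6+38=44 d=10 *, l++

l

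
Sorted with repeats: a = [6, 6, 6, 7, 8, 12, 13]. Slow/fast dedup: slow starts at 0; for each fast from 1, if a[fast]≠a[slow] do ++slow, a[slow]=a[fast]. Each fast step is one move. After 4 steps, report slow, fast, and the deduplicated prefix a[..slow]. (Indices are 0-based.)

slow=2, fast=5, prefix=[6, 7, 8]

(s=0,f=1) a[fast]=6=a[slow] dup → fast++
(s=0,f=2) a[fast]=6=a[slow] dup → fast++
(s=0,f=3) a[fast]=7≠a[slow]=6 write a[1]=7 → slow++,fast++
(s=1,f=4) a[fast]=8≠a[slow]=7 write a[2]=8 → slow++,fast++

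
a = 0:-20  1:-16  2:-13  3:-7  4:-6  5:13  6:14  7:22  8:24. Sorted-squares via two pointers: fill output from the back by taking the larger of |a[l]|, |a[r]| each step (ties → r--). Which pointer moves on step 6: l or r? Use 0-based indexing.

l=0 r=8: |-20|<=|24| out[8]=576, r--
l=0 r=7: |-20|<=|22| out[7]=484, r--
l=0 r=6: |-20|>|14| out[6]=400, l++
l=1 r=6: |-16|>|14| out[5]=256, l++
l=2 r=6: |-13|<=|14| out[4]=196, r--
l=2 r=5: |-13|<=|13| out[3]=169, r--

r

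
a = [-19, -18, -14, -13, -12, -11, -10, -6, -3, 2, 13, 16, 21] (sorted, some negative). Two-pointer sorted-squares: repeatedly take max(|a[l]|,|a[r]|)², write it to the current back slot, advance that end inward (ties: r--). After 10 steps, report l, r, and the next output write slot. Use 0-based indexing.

l=0 r=12: |-19|<=|21| out[12]=441, r--
l=0 r=11: |-19|>|16| out[11]=361, l++
l=1 r=11: |-18|>|16| out[10]=324, l++
l=2 r=11: |-14|<=|16| out[9]=256, r--
l=2 r=10: |-14|>|13| out[8]=196, l++
l=3 r=10: |-13|<=|13| out[7]=169, r--
l=3 r=9: |-13|>|2| out[6]=169, l++
l=4 r=9: |-12|>|2| out[5]=144, l++
l=5 r=9: |-11|>|2| out[4]=121, l++
l=6 r=9: |-10|>|2| out[3]=100, l++

l=7, r=9, next write slot=2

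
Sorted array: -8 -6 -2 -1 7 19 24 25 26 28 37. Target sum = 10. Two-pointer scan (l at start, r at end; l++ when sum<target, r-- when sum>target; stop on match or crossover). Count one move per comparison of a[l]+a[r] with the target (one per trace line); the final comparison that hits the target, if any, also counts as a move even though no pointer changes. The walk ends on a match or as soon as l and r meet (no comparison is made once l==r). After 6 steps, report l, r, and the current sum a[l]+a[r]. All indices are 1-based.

l=1 r=11: -8+37=29 >10, r--
l=1 r=10: -8+28=20 >10, r--
l=1 r=9: -8+26=18 >10, r--
l=1 r=8: -8+25=17 >10, r--
l=1 r=7: -8+24=16 >10, r--
l=1 r=6: -8+19=11 >10, r--

l=1, r=5, sum=-1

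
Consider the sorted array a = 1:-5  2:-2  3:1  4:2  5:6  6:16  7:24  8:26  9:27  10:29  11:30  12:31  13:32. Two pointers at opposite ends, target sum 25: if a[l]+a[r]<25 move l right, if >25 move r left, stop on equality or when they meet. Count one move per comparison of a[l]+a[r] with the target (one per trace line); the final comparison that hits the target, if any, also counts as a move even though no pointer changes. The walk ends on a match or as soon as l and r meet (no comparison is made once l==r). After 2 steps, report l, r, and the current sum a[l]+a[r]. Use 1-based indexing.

[1,13] -5+32=27 >25 → r--
[1,12] -5+31=26 >25 → r--

l=1, r=11, sum=25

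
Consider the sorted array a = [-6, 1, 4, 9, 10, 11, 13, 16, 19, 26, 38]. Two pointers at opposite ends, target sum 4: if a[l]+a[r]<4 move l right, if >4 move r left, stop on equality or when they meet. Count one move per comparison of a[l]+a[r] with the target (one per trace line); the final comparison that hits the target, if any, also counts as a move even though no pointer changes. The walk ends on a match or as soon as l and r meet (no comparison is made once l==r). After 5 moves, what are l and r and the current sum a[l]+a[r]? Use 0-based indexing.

l=0 r=10: -6+38=32 >4, r--
l=0 r=9: -6+26=20 >4, r--
l=0 r=8: -6+19=13 >4, r--
l=0 r=7: -6+16=10 >4, r--
l=0 r=6: -6+13=7 >4, r--

l=0, r=5, sum=5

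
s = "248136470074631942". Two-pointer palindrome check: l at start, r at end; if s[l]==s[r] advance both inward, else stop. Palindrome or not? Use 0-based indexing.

not a palindrome (mismatch at 2,15)

l=0 r=17: '2'=='2', l++,r--
l=1 r=16: '4'=='4', l++,r--
l=2 r=15: '8'!='9', stop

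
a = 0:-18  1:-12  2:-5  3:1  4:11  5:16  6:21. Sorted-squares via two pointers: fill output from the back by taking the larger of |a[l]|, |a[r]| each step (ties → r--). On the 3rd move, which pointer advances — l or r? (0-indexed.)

l=0 r=6: |-18|<=|21| out[6]=441, r--
l=0 r=5: |-18|>|16| out[5]=324, l++
l=1 r=5: |-12|<=|16| out[4]=256, r--

r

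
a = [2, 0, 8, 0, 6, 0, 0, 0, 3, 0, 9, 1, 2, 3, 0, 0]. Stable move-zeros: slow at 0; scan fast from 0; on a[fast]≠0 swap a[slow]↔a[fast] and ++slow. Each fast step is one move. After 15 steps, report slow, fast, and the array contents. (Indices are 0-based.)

slow=0 fast=0: a[fast]=2≠0 swap→a[0]=2, slow++,fast++
slow=1 fast=1: a[fast]=0, fast++
slow=1 fast=2: a[fast]=8≠0 swap→a[1]=8, slow++,fast++
slow=2 fast=3: a[fast]=0, fast++
slow=2 fast=4: a[fast]=6≠0 swap→a[2]=6, slow++,fast++
slow=3 fast=5: a[fast]=0, fast++
slow=3 fast=6: a[fast]=0, fast++
slow=3 fast=7: a[fast]=0, fast++
slow=3 fast=8: a[fast]=3≠0 swap→a[3]=3, slow++,fast++
slow=4 fast=9: a[fast]=0, fast++
slow=4 fast=10: a[fast]=9≠0 swap→a[4]=9, slow++,fast++
slow=5 fast=11: a[fast]=1≠0 swap→a[5]=1, slow++,fast++
slow=6 fast=12: a[fast]=2≠0 swap→a[6]=2, slow++,fast++
slow=7 fast=13: a[fast]=3≠0 swap→a[7]=3, slow++,fast++
slow=8 fast=14: a[fast]=0, fast++

slow=8, fast=15, a=[2, 8, 6, 3, 9, 1, 2, 3, 0, 0, 0, 0, 0, 0, 0, 0]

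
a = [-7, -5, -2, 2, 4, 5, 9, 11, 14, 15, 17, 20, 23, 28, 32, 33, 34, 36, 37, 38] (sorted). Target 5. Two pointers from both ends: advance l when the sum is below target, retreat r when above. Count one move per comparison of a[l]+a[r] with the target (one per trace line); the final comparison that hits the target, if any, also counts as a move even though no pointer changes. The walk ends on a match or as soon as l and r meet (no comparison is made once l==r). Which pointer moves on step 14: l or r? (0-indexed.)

r

[0,19] -7+38=31 >5 → r--
[0,18] -7+37=30 >5 → r--
[0,17] -7+36=29 >5 → r--
[0,16] -7+34=27 >5 → r--
[0,15] -7+33=26 >5 → r--
[0,14] -7+32=25 >5 → r--
[0,13] -7+28=21 >5 → r--
[0,12] -7+23=16 >5 → r--
[0,11] -7+20=13 >5 → r--
[0,10] -7+17=10 >5 → r--
[0,9] -7+15=8 >5 → r--
[0,8] -7+14=7 >5 → r--
[0,7] -7+11=4 <5 → l++
[1,7] -5+11=6 >5 → r--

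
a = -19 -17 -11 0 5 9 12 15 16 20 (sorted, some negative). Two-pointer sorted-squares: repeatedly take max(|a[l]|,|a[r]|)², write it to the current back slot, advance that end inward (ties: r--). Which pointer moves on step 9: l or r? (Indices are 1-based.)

l=1 r=10: |-19|<=|20| out[10]=400, r--
l=1 r=9: |-19|>|16| out[9]=361, l++
l=2 r=9: |-17|>|16| out[8]=289, l++
l=3 r=9: |-11|<=|16| out[7]=256, r--
l=3 r=8: |-11|<=|15| out[6]=225, r--
l=3 r=7: |-11|<=|12| out[5]=144, r--
l=3 r=6: |-11|>|9| out[4]=121, l++
l=4 r=6: |0|<=|9| out[3]=81, r--
l=4 r=5: |0|<=|5| out[2]=25, r--

r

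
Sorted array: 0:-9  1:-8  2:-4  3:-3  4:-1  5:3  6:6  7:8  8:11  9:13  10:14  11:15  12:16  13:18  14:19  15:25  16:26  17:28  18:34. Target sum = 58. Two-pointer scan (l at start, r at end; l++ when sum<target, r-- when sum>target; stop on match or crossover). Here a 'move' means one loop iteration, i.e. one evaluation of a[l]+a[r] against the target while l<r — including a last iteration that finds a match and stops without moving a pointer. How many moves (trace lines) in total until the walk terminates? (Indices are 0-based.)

18 moves

l=0 r=18: -9+34=25 <58, l++
l=1 r=18: -8+34=26 <58, l++
l=2 r=18: -4+34=30 <58, l++
l=3 r=18: -3+34=31 <58, l++
l=4 r=18: -1+34=33 <58, l++
l=5 r=18: 3+34=37 <58, l++
l=6 r=18: 6+34=40 <58, l++
l=7 r=18: 8+34=42 <58, l++
l=8 r=18: 11+34=45 <58, l++
l=9 r=18: 13+34=47 <58, l++
l=10 r=18: 14+34=48 <58, l++
l=11 r=18: 15+34=49 <58, l++
l=12 r=18: 16+34=50 <58, l++
l=13 r=18: 18+34=52 <58, l++
l=14 r=18: 19+34=53 <58, l++
l=15 r=18: 25+34=59 >58, r--
l=15 r=17: 25+28=53 <58, l++
l=16 r=17: 26+28=54 <58, l++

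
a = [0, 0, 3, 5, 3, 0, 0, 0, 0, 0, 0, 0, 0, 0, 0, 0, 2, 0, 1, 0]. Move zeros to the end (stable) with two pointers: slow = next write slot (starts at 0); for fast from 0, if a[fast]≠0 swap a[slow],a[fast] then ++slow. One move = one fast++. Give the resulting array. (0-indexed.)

[3, 5, 3, 2, 1, 0, 0, 0, 0, 0, 0, 0, 0, 0, 0, 0, 0, 0, 0, 0]

slow=0 fast=0: a[fast]=0, fast++
slow=0 fast=1: a[fast]=0, fast++
slow=0 fast=2: a[fast]=3≠0 swap→a[0]=3, slow++,fast++
slow=1 fast=3: a[fast]=5≠0 swap→a[1]=5, slow++,fast++
slow=2 fast=4: a[fast]=3≠0 swap→a[2]=3, slow++,fast++
slow=3 fast=5: a[fast]=0, fast++
slow=3 fast=6: a[fast]=0, fast++
slow=3 fast=7: a[fast]=0, fast++
slow=3 fast=8: a[fast]=0, fast++
slow=3 fast=9: a[fast]=0, fast++
slow=3 fast=10: a[fast]=0, fast++
slow=3 fast=11: a[fast]=0, fast++
slow=3 fast=12: a[fast]=0, fast++
slow=3 fast=13: a[fast]=0, fast++
slow=3 fast=14: a[fast]=0, fast++
slow=3 fast=15: a[fast]=0, fast++
slow=3 fast=16: a[fast]=2≠0 swap→a[3]=2, slow++,fast++
slow=4 fast=17: a[fast]=0, fast++
slow=4 fast=18: a[fast]=1≠0 swap→a[4]=1, slow++,fast++
slow=5 fast=19: a[fast]=0, fast++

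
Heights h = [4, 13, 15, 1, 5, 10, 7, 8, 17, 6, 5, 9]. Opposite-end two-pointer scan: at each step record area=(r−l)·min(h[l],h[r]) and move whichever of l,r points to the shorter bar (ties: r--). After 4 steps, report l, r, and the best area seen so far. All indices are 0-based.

l=0 r=11: min(4,9)*11=44 best=44 *, l++
l=1 r=11: min(13,9)*10=90 best=90 *, r--
l=1 r=10: min(13,5)*9=45 best=90, r--
l=1 r=9: min(13,6)*8=48 best=90, r--

l=1, r=8, best area=90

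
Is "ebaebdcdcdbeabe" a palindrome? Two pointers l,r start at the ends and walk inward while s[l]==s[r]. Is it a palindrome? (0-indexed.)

palindrome

[0,14] 'e'=='e' → l++,r--
[1,13] 'b'=='b' → l++,r--
[2,12] 'a'=='a' → l++,r--
[3,11] 'e'=='e' → l++,r--
[4,10] 'b'=='b' → l++,r--
[5,9] 'd'=='d' → l++,r--
[6,8] 'c'=='c' → l++,r--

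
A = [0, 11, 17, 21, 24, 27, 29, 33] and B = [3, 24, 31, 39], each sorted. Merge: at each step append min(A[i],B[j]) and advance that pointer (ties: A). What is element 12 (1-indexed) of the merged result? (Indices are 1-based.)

i=1 j=1: A[i]=0<=B[j]=3 take 0, i++
i=2 j=1: A[i]=11>B[j]=3 take 3, j++
i=2 j=2: A[i]=11<=B[j]=24 take 11, i++
i=3 j=2: A[i]=17<=B[j]=24 take 17, i++
i=4 j=2: A[i]=21<=B[j]=24 take 21, i++
i=5 j=2: A[i]=24<=B[j]=24 take 24, i++
i=6 j=2: A[i]=27>B[j]=24 take 24, j++
i=6 j=3: A[i]=27<=B[j]=31 take 27, i++
i=7 j=3: A[i]=29<=B[j]=31 take 29, i++
i=8 j=3: A[i]=33>B[j]=31 take 31, j++
i=8 j=4: A[i]=33<=B[j]=39 take 33, i++
i=9 j=4: A done, take B[j]=39, j++

merged[12] = 39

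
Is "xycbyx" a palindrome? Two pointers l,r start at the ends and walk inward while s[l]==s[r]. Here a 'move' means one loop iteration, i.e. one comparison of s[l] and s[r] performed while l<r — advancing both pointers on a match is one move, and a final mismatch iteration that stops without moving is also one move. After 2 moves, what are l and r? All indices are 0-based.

[0,5] 'x'=='x' → l++,r--
[1,4] 'y'=='y' → l++,r--

l=2, r=3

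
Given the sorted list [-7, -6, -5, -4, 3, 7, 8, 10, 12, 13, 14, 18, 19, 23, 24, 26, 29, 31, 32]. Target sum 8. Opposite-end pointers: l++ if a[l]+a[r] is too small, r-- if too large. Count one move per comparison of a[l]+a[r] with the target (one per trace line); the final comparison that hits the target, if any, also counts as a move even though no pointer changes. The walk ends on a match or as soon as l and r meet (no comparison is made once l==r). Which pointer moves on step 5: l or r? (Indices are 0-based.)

[0,18] -7+32=25 >8 → r--
[0,17] -7+31=24 >8 → r--
[0,16] -7+29=22 >8 → r--
[0,15] -7+26=19 >8 → r--
[0,14] -7+24=17 >8 → r--

r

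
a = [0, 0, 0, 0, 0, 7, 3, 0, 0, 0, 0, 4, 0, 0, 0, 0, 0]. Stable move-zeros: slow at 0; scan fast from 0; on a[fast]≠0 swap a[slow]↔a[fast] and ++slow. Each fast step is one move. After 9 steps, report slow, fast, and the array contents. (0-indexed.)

(s=0,f=0) a[fast]=0 → fast++
(s=0,f=1) a[fast]=0 → fast++
(s=0,f=2) a[fast]=0 → fast++
(s=0,f=3) a[fast]=0 → fast++
(s=0,f=4) a[fast]=0 → fast++
(s=0,f=5) a[fast]=7≠0 swap→a[0]=7 → slow++,fast++
(s=1,f=6) a[fast]=3≠0 swap→a[1]=3 → slow++,fast++
(s=2,f=7) a[fast]=0 → fast++
(s=2,f=8) a[fast]=0 → fast++

slow=2, fast=9, a=[7, 3, 0, 0, 0, 0, 0, 0, 0, 0, 0, 4, 0, 0, 0, 0, 0]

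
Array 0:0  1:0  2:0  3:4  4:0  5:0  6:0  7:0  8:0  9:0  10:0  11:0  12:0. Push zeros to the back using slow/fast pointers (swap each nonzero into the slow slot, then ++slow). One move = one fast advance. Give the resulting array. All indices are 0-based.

[4, 0, 0, 0, 0, 0, 0, 0, 0, 0, 0, 0, 0]

slow=0 fast=0: a[fast]=0, fast++
slow=0 fast=1: a[fast]=0, fast++
slow=0 fast=2: a[fast]=0, fast++
slow=0 fast=3: a[fast]=4≠0 swap→a[0]=4, slow++,fast++
slow=1 fast=4: a[fast]=0, fast++
slow=1 fast=5: a[fast]=0, fast++
slow=1 fast=6: a[fast]=0, fast++
slow=1 fast=7: a[fast]=0, fast++
slow=1 fast=8: a[fast]=0, fast++
slow=1 fast=9: a[fast]=0, fast++
slow=1 fast=10: a[fast]=0, fast++
slow=1 fast=11: a[fast]=0, fast++
slow=1 fast=12: a[fast]=0, fast++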